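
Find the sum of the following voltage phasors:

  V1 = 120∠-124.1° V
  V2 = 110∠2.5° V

Step 1 — Convert each phasor to rectangular form:
  V1 = 120·(cos(-124.1°) + j·sin(-124.1°)) = -67.28 - j99.37 V
  V2 = 110·(cos(2.5°) + j·sin(2.5°)) = 109.9 + j4.798 V
Step 2 — Sum components: V_total = 42.62 - j94.57 V.
Step 3 — Convert to polar: |V_total| = 103.7 V, ∠V_total = -65.7°.

V_total = 103.7∠-65.7° V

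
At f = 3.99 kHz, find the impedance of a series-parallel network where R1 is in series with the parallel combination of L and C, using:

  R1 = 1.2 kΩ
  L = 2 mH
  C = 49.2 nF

Step 1 — Angular frequency: ω = 2π·f = 2π·3990 = 2.507e+04 rad/s.
Step 2 — Component impedances:
  R1: Z = R = 1200 Ω
  L: Z = jωL = j·2.507e+04·0.002 = 0 + j50.14 Ω
  C: Z = 1/(jωC) = -j/(ω·C) = 0 - j810.7 Ω
Step 3 — Parallel branch: L || C = 1/(1/L + 1/C) = 0 + j53.45 Ω.
Step 4 — Series with R1: Z_total = R1 + (L || C) = 1200 + j53.45 Ω = 1201∠2.6° Ω.

Z = 1200 + j53.45 Ω = 1201∠2.6° Ω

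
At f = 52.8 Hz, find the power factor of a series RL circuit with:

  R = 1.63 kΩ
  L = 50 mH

Step 1 — Angular frequency: ω = 2π·f = 2π·52.8 = 331.8 rad/s.
Step 2 — Component impedances:
  R: Z = R = 1630 Ω
  L: Z = jωL = j·331.8·0.05 = 0 + j16.59 Ω
Step 3 — Series combination: Z_total = R + L = 1630 + j16.59 Ω = 1630∠0.6° Ω.
Step 4 — Power factor: PF = cos(φ) = Re(Z)/|Z| = 1630/1630.1 = 0.9999.
Step 5 — Type: Im(Z) = 16.59 ⇒ lagging (phase φ = 0.6°).

PF = 0.9999 (lagging, φ = 0.6°)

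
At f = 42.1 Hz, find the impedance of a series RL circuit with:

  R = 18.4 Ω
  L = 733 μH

Step 1 — Angular frequency: ω = 2π·f = 2π·42.1 = 264.5 rad/s.
Step 2 — Component impedances:
  R: Z = R = 18.4 Ω
  L: Z = jωL = j·264.5·0.000733 = 0 + j0.1939 Ω
Step 3 — Series combination: Z_total = R + L = 18.4 + j0.1939 Ω = 18.4∠0.6° Ω.

Z = 18.4 + j0.1939 Ω = 18.4∠0.6° Ω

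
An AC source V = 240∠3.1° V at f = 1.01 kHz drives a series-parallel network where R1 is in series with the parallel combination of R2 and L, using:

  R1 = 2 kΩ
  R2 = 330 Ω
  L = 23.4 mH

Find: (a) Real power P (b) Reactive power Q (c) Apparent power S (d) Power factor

Step 1 — Angular frequency: ω = 2π·f = 2π·1010 = 6346 rad/s.
Step 2 — Component impedances:
  R1: Z = R = 2000 Ω
  R2: Z = R = 330 Ω
  L: Z = jωL = j·6346·0.0234 = 0 + j148.5 Ω
Step 3 — Parallel branch: R2 || L = 1/(1/R2 + 1/L) = 55.57 + j123.5 Ω.
Step 4 — Series with R1: Z_total = R1 + (R2 || L) = 2056 + j123.5 Ω = 2059∠3.4° Ω.
Step 5 — Source phasor: V = 240∠3.1° V = 239.6 + j12.98 V.
Step 6 — Current: I = V / Z = 0.1165 - j0.0006875 A = 0.1165∠-0.3° A.
Step 7 — Complex power: S = V·I* = 27.92 + j1.677 VA.
Step 8 — Real power: P = Re(S) = 27.92 W.
Step 9 — Reactive power: Q = Im(S) = 1.677 VAR.
Step 10 — Apparent power: |S| = 27.97 VA.
Step 11 — Power factor: PF = P/|S| = 0.9982 (lagging).

(a) P = 27.92 W  (b) Q = 1.677 VAR  (c) S = 27.97 VA  (d) PF = 0.9982 (lagging)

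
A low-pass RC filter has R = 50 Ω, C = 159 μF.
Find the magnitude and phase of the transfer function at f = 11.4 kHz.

Step 1 — Angular frequency: ω = 2π·1.14e+04 = 7.163e+04 rad/s.
Step 2 — Transfer function: H(jω) = 1/(1 + jωRC).
Step 3 — Denominator: 1 + jωRC = 1 + j·7.163e+04·50·0.000159 = 1 + j569.4.
Step 4 — H = 3.084e-06 - j0.001756.
Step 5 — Magnitude: |H| = 0.001756 (-55.1 dB); phase: φ = -89.9°.

|H| = 0.001756 (-55.1 dB), φ = -89.9°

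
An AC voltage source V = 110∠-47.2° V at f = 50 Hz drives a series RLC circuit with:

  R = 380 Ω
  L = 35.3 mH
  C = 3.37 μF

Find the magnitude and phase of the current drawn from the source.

Step 1 — Angular frequency: ω = 2π·f = 2π·50 = 314.2 rad/s.
Step 2 — Component impedances:
  R: Z = R = 380 Ω
  L: Z = jωL = j·314.2·0.0353 = 0 + j11.09 Ω
  C: Z = 1/(jωC) = -j/(ω·C) = 0 - j944.5 Ω
Step 3 — Series combination: Z_total = R + L + C = 380 - j933.4 Ω = 1008∠-67.8° Ω.
Step 4 — Source phasor: V = 110∠-47.2° V = 74.74 - j80.71 V.
Step 5 — Ohm's law: I = V / Z_total = (74.74 - j80.71) / (380 - j933.4) = 0.1021 + j0.03849 A.
Step 6 — Convert to polar: |I| = 0.1091 A, ∠I = 20.6°.

I = 0.1091∠20.6° A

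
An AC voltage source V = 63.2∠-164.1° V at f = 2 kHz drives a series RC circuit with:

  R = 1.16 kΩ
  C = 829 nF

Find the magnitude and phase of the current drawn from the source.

Step 1 — Angular frequency: ω = 2π·f = 2π·2000 = 1.257e+04 rad/s.
Step 2 — Component impedances:
  R: Z = R = 1160 Ω
  C: Z = 1/(jωC) = -j/(ω·C) = 0 - j95.99 Ω
Step 3 — Series combination: Z_total = R + C = 1160 - j95.99 Ω = 1164∠-4.7° Ω.
Step 4 — Source phasor: V = 63.2∠-164.1° V = -60.78 - j17.31 V.
Step 5 — Ohm's law: I = V / Z_total = (-60.78 - j17.31) / (1160 - j95.99) = -0.05082 - j0.01913 A.
Step 6 — Convert to polar: |I| = 0.0543 A, ∠I = -159.4°.

I = 0.0543∠-159.4° A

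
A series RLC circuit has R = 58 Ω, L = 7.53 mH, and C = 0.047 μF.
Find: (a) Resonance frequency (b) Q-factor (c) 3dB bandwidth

Step 1 — Resonance: ω₀ = 1/√(LC) = 1/√(0.00753·4.7e-08) = 5.316e+04 rad/s.
Step 2 — f₀ = ω₀/(2π) = 8460 Hz.
Step 3 — Series Q: Q = ω₀L/R = 5.316e+04·0.00753/58 = 6.901.
Step 4 — Bandwidth: Δω = ω₀/Q = 7703 rad/s; BW = Δω/(2π) = 1226 Hz.

(a) f₀ = 8460 Hz  (b) Q = 6.901  (c) BW = 1226 Hz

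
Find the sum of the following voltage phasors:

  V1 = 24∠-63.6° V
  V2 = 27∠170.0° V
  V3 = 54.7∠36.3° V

Step 1 — Convert each phasor to rectangular form:
  V1 = 24·(cos(-63.6°) + j·sin(-63.6°)) = 10.67 - j21.5 V
  V2 = 27·(cos(170.0°) + j·sin(170.0°)) = -26.59 + j4.689 V
  V3 = 54.7·(cos(36.3°) + j·sin(36.3°)) = 44.08 + j32.38 V
Step 2 — Sum components: V_total = 28.17 + j15.57 V.
Step 3 — Convert to polar: |V_total| = 32.18 V, ∠V_total = 28.9°.

V_total = 32.18∠28.9° V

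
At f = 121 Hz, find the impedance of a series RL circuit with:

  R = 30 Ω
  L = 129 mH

Step 1 — Angular frequency: ω = 2π·f = 2π·121 = 760.3 rad/s.
Step 2 — Component impedances:
  R: Z = R = 30 Ω
  L: Z = jωL = j·760.3·0.129 = 0 + j98.07 Ω
Step 3 — Series combination: Z_total = R + L = 30 + j98.07 Ω = 102.6∠73.0° Ω.

Z = 30 + j98.07 Ω = 102.6∠73.0° Ω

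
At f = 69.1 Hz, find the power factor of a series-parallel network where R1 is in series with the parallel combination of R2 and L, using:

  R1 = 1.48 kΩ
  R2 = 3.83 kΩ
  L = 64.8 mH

Step 1 — Angular frequency: ω = 2π·f = 2π·69.1 = 434.2 rad/s.
Step 2 — Component impedances:
  R1: Z = R = 1480 Ω
  R2: Z = R = 3830 Ω
  L: Z = jωL = j·434.2·0.0648 = 0 + j28.13 Ω
Step 3 — Parallel branch: R2 || L = 1/(1/R2 + 1/L) = 0.2067 + j28.13 Ω.
Step 4 — Series with R1: Z_total = R1 + (R2 || L) = 1480 + j28.13 Ω = 1480∠1.1° Ω.
Step 5 — Power factor: PF = cos(φ) = Re(Z)/|Z| = 1480.2/1480.5 = 0.9998.
Step 6 — Type: Im(Z) = 28.13 ⇒ lagging (phase φ = 1.1°).

PF = 0.9998 (lagging, φ = 1.1°)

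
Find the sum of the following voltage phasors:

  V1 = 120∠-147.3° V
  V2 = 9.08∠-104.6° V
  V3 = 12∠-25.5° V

Step 1 — Convert each phasor to rectangular form:
  V1 = 120·(cos(-147.3°) + j·sin(-147.3°)) = -101 - j64.83 V
  V2 = 9.08·(cos(-104.6°) + j·sin(-104.6°)) = -2.289 - j8.787 V
  V3 = 12·(cos(-25.5°) + j·sin(-25.5°)) = 10.83 - j5.166 V
Step 2 — Sum components: V_total = -92.44 - j78.78 V.
Step 3 — Convert to polar: |V_total| = 121.5 V, ∠V_total = -139.6°.

V_total = 121.5∠-139.6° V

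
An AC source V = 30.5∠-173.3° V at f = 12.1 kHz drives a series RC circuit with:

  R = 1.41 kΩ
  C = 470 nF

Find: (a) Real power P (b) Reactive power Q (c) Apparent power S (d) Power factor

Step 1 — Angular frequency: ω = 2π·f = 2π·1.21e+04 = 7.603e+04 rad/s.
Step 2 — Component impedances:
  R: Z = R = 1410 Ω
  C: Z = 1/(jωC) = -j/(ω·C) = 0 - j27.99 Ω
Step 3 — Series combination: Z_total = R + C = 1410 - j27.99 Ω = 1410∠-1.1° Ω.
Step 4 — Source phasor: V = 30.5∠-173.3° V = -30.29 - j3.558 V.
Step 5 — Current: I = V / Z = -0.02142 - j0.002949 A = 0.02163∠-172.2° A.
Step 6 — Complex power: S = V·I* = 0.6595 - j0.01309 VA.
Step 7 — Real power: P = Re(S) = 0.6595 W.
Step 8 — Reactive power: Q = Im(S) = -0.01309 VAR.
Step 9 — Apparent power: |S| = 0.6596 VA.
Step 10 — Power factor: PF = P/|S| = 0.9998 (leading).

(a) P = 0.6595 W  (b) Q = -0.01309 VAR  (c) S = 0.6596 VA  (d) PF = 0.9998 (leading)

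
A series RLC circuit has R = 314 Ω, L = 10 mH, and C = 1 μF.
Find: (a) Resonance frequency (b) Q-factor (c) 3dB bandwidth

Step 1 — Resonance condition Im(Z)=0 gives ω₀ = 1/√(LC).
Step 2 — ω₀ = 1/√(0.01·1e-06) = 1e+04 rad/s.
Step 3 — f₀ = ω₀/(2π) = 1592 Hz.
Step 4 — Series Q: Q = ω₀L/R = 1e+04·0.01/314 = 0.3185.
Step 5 — 3dB bandwidth: Δω = ω₀/Q = 3.14e+04 rad/s; BW = Δω/(2π) = 4997 Hz.

(a) f₀ = 1592 Hz  (b) Q = 0.3185  (c) BW = 4997 Hz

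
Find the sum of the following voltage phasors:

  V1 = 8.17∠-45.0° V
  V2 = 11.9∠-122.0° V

Step 1 — Convert each phasor to rectangular form:
  V1 = 8.17·(cos(-45.0°) + j·sin(-45.0°)) = 5.777 - j5.777 V
  V2 = 11.9·(cos(-122.0°) + j·sin(-122.0°)) = -6.306 - j10.09 V
Step 2 — Sum components: V_total = -0.529 - j15.87 V.
Step 3 — Convert to polar: |V_total| = 15.88 V, ∠V_total = -91.9°.

V_total = 15.88∠-91.9° V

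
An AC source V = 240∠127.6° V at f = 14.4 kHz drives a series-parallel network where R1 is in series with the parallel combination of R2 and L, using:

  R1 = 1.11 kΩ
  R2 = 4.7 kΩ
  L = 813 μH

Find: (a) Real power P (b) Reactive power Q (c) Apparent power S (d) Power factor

Step 1 — Angular frequency: ω = 2π·f = 2π·1.44e+04 = 9.048e+04 rad/s.
Step 2 — Component impedances:
  R1: Z = R = 1110 Ω
  R2: Z = R = 4700 Ω
  L: Z = jωL = j·9.048e+04·0.000813 = 0 + j73.56 Ω
Step 3 — Parallel branch: R2 || L = 1/(1/R2 + 1/L) = 1.151 + j73.54 Ω.
Step 4 — Series with R1: Z_total = R1 + (R2 || L) = 1111 + j73.54 Ω = 1114∠3.8° Ω.
Step 5 — Source phasor: V = 240∠127.6° V = -146.4 + j190.1 V.
Step 6 — Current: I = V / Z = -0.1199 + j0.1791 A = 0.2155∠123.8° A.
Step 7 — Complex power: S = V·I* = 51.61 + j3.416 VA.
Step 8 — Real power: P = Re(S) = 51.61 W.
Step 9 — Reactive power: Q = Im(S) = 3.416 VAR.
Step 10 — Apparent power: |S| = 51.72 VA.
Step 11 — Power factor: PF = P/|S| = 0.9978 (lagging).

(a) P = 51.61 W  (b) Q = 3.416 VAR  (c) S = 51.72 VA  (d) PF = 0.9978 (lagging)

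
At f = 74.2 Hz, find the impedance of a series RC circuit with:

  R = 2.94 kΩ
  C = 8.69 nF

Step 1 — Angular frequency: ω = 2π·f = 2π·74.2 = 466.2 rad/s.
Step 2 — Component impedances:
  R: Z = R = 2940 Ω
  C: Z = 1/(jωC) = -j/(ω·C) = 0 - j2.468e+05 Ω
Step 3 — Series combination: Z_total = R + C = 2940 - j2.468e+05 Ω = 2.468e+05∠-89.3° Ω.

Z = 2940 - j2.468e+05 Ω = 2.468e+05∠-89.3° Ω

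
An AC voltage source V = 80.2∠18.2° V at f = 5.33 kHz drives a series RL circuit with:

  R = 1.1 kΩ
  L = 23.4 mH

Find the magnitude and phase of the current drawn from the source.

Step 1 — Angular frequency: ω = 2π·f = 2π·5330 = 3.349e+04 rad/s.
Step 2 — Component impedances:
  R: Z = R = 1100 Ω
  L: Z = jωL = j·3.349e+04·0.0234 = 0 + j783.7 Ω
Step 3 — Series combination: Z_total = R + L = 1100 + j783.7 Ω = 1351∠35.5° Ω.
Step 4 — Source phasor: V = 80.2∠18.2° V = 76.19 + j25.05 V.
Step 5 — Ohm's law: I = V / Z_total = (76.19 + j25.05) / (1100 + j783.7) = 0.05671 - j0.01763 A.
Step 6 — Convert to polar: |I| = 0.05938 A, ∠I = -17.3°.

I = 0.05938∠-17.3° A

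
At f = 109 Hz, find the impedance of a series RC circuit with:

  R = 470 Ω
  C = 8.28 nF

Step 1 — Angular frequency: ω = 2π·f = 2π·109 = 684.9 rad/s.
Step 2 — Component impedances:
  R: Z = R = 470 Ω
  C: Z = 1/(jωC) = -j/(ω·C) = 0 - j1.763e+05 Ω
Step 3 — Series combination: Z_total = R + C = 470 - j1.763e+05 Ω = 1.763e+05∠-89.8° Ω.

Z = 470 - j1.763e+05 Ω = 1.763e+05∠-89.8° Ω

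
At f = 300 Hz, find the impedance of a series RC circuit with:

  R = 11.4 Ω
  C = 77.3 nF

Step 1 — Angular frequency: ω = 2π·f = 2π·300 = 1885 rad/s.
Step 2 — Component impedances:
  R: Z = R = 11.4 Ω
  C: Z = 1/(jωC) = -j/(ω·C) = 0 - j6863 Ω
Step 3 — Series combination: Z_total = R + C = 11.4 - j6863 Ω = 6863∠-89.9° Ω.

Z = 11.4 - j6863 Ω = 6863∠-89.9° Ω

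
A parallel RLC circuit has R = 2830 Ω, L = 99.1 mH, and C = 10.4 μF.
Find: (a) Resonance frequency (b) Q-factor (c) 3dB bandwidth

Step 1 — Resonance: ω₀ = 1/√(LC) = 1/√(0.0991·1.04e-05) = 985 rad/s.
Step 2 — f₀ = ω₀/(2π) = 156.8 Hz.
Step 3 — Parallel Q: Q = R/(ω₀L) = 2830/(985·0.0991) = 28.99.
Step 4 — Bandwidth: Δω = ω₀/Q = 33.98 rad/s; BW = Δω/(2π) = 5.408 Hz.

(a) f₀ = 156.8 Hz  (b) Q = 28.99  (c) BW = 5.408 Hz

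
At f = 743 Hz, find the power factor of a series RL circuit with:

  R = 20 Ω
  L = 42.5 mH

Step 1 — Angular frequency: ω = 2π·f = 2π·743 = 4668 rad/s.
Step 2 — Component impedances:
  R: Z = R = 20 Ω
  L: Z = jωL = j·4668·0.0425 = 0 + j198.4 Ω
Step 3 — Series combination: Z_total = R + L = 20 + j198.4 Ω = 199.4∠84.2° Ω.
Step 4 — Power factor: PF = cos(φ) = Re(Z)/|Z| = 20/199.4 = 0.1003.
Step 5 — Type: Im(Z) = 198.4 ⇒ lagging (phase φ = 84.2°).

PF = 0.1003 (lagging, φ = 84.2°)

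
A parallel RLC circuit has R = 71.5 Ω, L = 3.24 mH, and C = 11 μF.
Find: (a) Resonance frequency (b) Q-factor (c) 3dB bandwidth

Step 1 — Resonance: ω₀ = 1/√(LC) = 1/√(0.00324·1.1e-05) = 5297 rad/s.
Step 2 — f₀ = ω₀/(2π) = 843 Hz.
Step 3 — Parallel Q: Q = R/(ω₀L) = 71.5/(5297·0.00324) = 4.166.
Step 4 — Bandwidth: Δω = ω₀/Q = 1271 rad/s; BW = Δω/(2π) = 202.4 Hz.

(a) f₀ = 843 Hz  (b) Q = 4.166  (c) BW = 202.4 Hz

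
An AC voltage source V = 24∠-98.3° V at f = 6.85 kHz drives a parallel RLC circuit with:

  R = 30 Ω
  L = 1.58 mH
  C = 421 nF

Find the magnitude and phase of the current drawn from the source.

Step 1 — Angular frequency: ω = 2π·f = 2π·6850 = 4.304e+04 rad/s.
Step 2 — Component impedances:
  R: Z = R = 30 Ω
  L: Z = jωL = j·4.304e+04·0.00158 = 0 + j68 Ω
  C: Z = 1/(jωC) = -j/(ω·C) = 0 - j55.19 Ω
Step 3 — Parallel combination: 1/Z_total = 1/R + 1/L + 1/C; Z_total = 29.69 - j3.041 Ω = 29.84∠-5.8° Ω.
Step 4 — Source phasor: V = 24∠-98.3° V = -3.465 - j23.75 V.
Step 5 — Ohm's law: I = V / Z_total = (-3.465 - j23.75) / (29.69 - j3.041) = -0.0344 - j0.8035 A.
Step 6 — Convert to polar: |I| = 0.8042 A, ∠I = -92.5°.

I = 0.8042∠-92.5° A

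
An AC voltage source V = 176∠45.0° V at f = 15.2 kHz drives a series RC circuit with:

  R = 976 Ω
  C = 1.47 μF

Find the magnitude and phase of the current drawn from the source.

Step 1 — Angular frequency: ω = 2π·f = 2π·1.52e+04 = 9.55e+04 rad/s.
Step 2 — Component impedances:
  R: Z = R = 976 Ω
  C: Z = 1/(jωC) = -j/(ω·C) = 0 - j7.123 Ω
Step 3 — Series combination: Z_total = R + C = 976 - j7.123 Ω = 976∠-0.4° Ω.
Step 4 — Source phasor: V = 176∠45.0° V = 124.5 + j124.5 V.
Step 5 — Ohm's law: I = V / Z_total = (124.5 + j124.5) / (976 - j7.123) = 0.1266 + j0.1284 A.
Step 6 — Convert to polar: |I| = 0.1803 A, ∠I = 45.4°.

I = 0.1803∠45.4° A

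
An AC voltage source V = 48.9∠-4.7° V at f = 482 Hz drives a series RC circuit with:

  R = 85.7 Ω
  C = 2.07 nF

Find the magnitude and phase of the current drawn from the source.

Step 1 — Angular frequency: ω = 2π·f = 2π·482 = 3028 rad/s.
Step 2 — Component impedances:
  R: Z = R = 85.7 Ω
  C: Z = 1/(jωC) = -j/(ω·C) = 0 - j1.595e+05 Ω
Step 3 — Series combination: Z_total = R + C = 85.7 - j1.595e+05 Ω = 1.595e+05∠-90.0° Ω.
Step 4 — Source phasor: V = 48.9∠-4.7° V = 48.74 - j4.007 V.
Step 5 — Ohm's law: I = V / Z_total = (48.74 - j4.007) / (85.7 - j1.595e+05) = 2.528e-05 + j0.0003055 A.
Step 6 — Convert to polar: |I| = 0.0003066 A, ∠I = 85.3°.

I = 0.0003066∠85.3° A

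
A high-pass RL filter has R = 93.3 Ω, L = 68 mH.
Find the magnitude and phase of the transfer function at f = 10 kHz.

Step 1 — Angular frequency: ω = 2π·1e+04 = 6.283e+04 rad/s.
Step 2 — Transfer function: H(jω) = jωL/(R + jωL).
Step 3 — Numerator jωL = j·4273; denominator R + jωL = 93.3 + j4273.
Step 4 — H = 0.9995 + j0.02183.
Step 5 — Magnitude: |H| = 0.9998 (-0.0 dB); phase: φ = 1.3°.

|H| = 0.9998 (-0.0 dB), φ = 1.3°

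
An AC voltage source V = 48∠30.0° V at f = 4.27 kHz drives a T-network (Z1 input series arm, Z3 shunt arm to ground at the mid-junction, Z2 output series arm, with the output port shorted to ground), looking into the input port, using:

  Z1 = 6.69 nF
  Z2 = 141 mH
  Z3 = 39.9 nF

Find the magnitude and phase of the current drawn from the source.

Step 1 — Angular frequency: ω = 2π·f = 2π·4270 = 2.683e+04 rad/s.
Step 2 — Component impedances:
  Z1: Z = 1/(jωC) = -j/(ω·C) = 0 - j5571 Ω
  Z2: Z = jωL = j·2.683e+04·0.141 = 0 + j3783 Ω
  Z3: Z = 1/(jωC) = -j/(ω·C) = 0 - j934.2 Ω
Step 3 — With the output port shorted to ground, the output series arm Z2 runs from the junction to ground; the shunt arm Z3 also runs from the junction to ground. They appear in parallel: Z3 || Z2 = 0 - j1240 Ω.
Step 4 — Series with input arm Z1: Z_in = Z1 + (Z3 || Z2) = 0 - j6812 Ω = 6812∠-90.0° Ω.
Step 5 — Source phasor: V = 48∠30.0° V = 41.57 + j24 V.
Step 6 — Ohm's law: I = V / Z_total = (41.57 + j24) / (0 - j6812) = -0.003523 + j0.006102 A.
Step 7 — Convert to polar: |I| = 0.007046 A, ∠I = 120.0°.

I = 0.007046∠120.0° A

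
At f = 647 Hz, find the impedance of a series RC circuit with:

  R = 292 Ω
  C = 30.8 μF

Step 1 — Angular frequency: ω = 2π·f = 2π·647 = 4065 rad/s.
Step 2 — Component impedances:
  R: Z = R = 292 Ω
  C: Z = 1/(jωC) = -j/(ω·C) = 0 - j7.987 Ω
Step 3 — Series combination: Z_total = R + C = 292 - j7.987 Ω = 292.1∠-1.6° Ω.

Z = 292 - j7.987 Ω = 292.1∠-1.6° Ω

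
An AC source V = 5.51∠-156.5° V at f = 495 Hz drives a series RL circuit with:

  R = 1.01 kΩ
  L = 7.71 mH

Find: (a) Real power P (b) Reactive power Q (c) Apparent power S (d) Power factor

Step 1 — Angular frequency: ω = 2π·f = 2π·495 = 3110 rad/s.
Step 2 — Component impedances:
  R: Z = R = 1010 Ω
  L: Z = jωL = j·3110·0.00771 = 0 + j23.98 Ω
Step 3 — Series combination: Z_total = R + L = 1010 + j23.98 Ω = 1010∠1.4° Ω.
Step 4 — Source phasor: V = 5.51∠-156.5° V = -5.053 - j2.197 V.
Step 5 — Current: I = V / Z = -0.005052 - j0.002055 A = 0.005454∠-157.9° A.
Step 6 — Complex power: S = V·I* = 0.03004 + j0.0007133 VA.
Step 7 — Real power: P = Re(S) = 0.03004 W.
Step 8 — Reactive power: Q = Im(S) = 0.0007133 VAR.
Step 9 — Apparent power: |S| = 0.03005 VA.
Step 10 — Power factor: PF = P/|S| = 0.9997 (lagging).

(a) P = 0.03004 W  (b) Q = 0.0007133 VAR  (c) S = 0.03005 VA  (d) PF = 0.9997 (lagging)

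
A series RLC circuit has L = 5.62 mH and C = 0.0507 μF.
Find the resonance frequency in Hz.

Step 1 — Resonance condition Im(Z)=0 gives ω₀ = 1/√(LC).
Step 2 — ω₀ = 1/√(0.00562·5.07e-08) = 5.924e+04 rad/s.
Step 3 — f₀ = ω₀/(2π) = 9429 Hz.

f₀ = 9429 Hz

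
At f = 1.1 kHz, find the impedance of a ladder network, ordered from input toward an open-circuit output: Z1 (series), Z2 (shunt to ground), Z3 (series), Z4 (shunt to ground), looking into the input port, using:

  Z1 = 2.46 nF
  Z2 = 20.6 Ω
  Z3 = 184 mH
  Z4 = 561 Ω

Step 1 — Angular frequency: ω = 2π·f = 2π·1100 = 6912 rad/s.
Step 2 — Component impedances:
  Z1: Z = 1/(jωC) = -j/(ω·C) = 0 - j5.882e+04 Ω
  Z2: Z = R = 20.6 Ω
  Z3: Z = jωL = j·6912·0.184 = 0 + j1272 Ω
  Z4: Z = R = 561 Ω
Step 3 — Ladder network (open output): work backward from the far end, alternating series and parallel combinations. Z_in = 20.47 - j5.882e+04 Ω = 5.882e+04∠-90.0° Ω.

Z = 20.47 - j5.882e+04 Ω = 5.882e+04∠-90.0° Ω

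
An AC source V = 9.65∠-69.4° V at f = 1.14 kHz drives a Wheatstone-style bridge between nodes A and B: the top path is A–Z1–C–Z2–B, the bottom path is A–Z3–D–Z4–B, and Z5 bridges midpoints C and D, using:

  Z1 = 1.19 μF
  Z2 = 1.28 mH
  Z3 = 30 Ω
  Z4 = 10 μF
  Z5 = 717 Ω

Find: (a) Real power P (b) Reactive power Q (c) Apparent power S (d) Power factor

Step 1 — Angular frequency: ω = 2π·f = 2π·1140 = 7163 rad/s.
Step 2 — Component impedances:
  Z1: Z = 1/(jωC) = -j/(ω·C) = 0 - j117.3 Ω
  Z2: Z = jωL = j·7163·0.00128 = 0 + j9.168 Ω
  Z3: Z = R = 30 Ω
  Z4: Z = 1/(jωC) = -j/(ω·C) = 0 - j13.96 Ω
  Z5: Z = R = 717 Ω
Step 3 — Bridge requires nodal analysis (the Z5 bridge couples midpoints C and D, so the two paths cannot be reduced to a simple series/parallel combination). Setting node B to ground and injecting 1 A at node A, the 3-node admittance system at A, C, D solves to V_A = Z_AB = 22.43 - j17.85 Ω = 28.67∠-38.5° Ω.
Step 4 — Source phasor: V = 9.65∠-69.4° V = 3.395 - j9.033 V.
Step 5 — Current: I = V / Z = 0.2889 - j0.1728 A = 0.3366∠-30.9° A.
Step 6 — Complex power: S = V·I* = 2.542 - j2.022 VA.
Step 7 — Real power: P = Re(S) = 2.542 W.
Step 8 — Reactive power: Q = Im(S) = -2.022 VAR.
Step 9 — Apparent power: |S| = 3.248 VA.
Step 10 — Power factor: PF = P/|S| = 0.7825 (leading).

(a) P = 2.542 W  (b) Q = -2.022 VAR  (c) S = 3.248 VA  (d) PF = 0.7825 (leading)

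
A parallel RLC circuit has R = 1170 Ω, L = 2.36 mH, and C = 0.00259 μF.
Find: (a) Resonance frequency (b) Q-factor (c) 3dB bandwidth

Step 1 — Resonance: ω₀ = 1/√(LC) = 1/√(0.00236·2.59e-09) = 4.045e+05 rad/s.
Step 2 — f₀ = ω₀/(2π) = 6.437e+04 Hz.
Step 3 — Parallel Q: Q = R/(ω₀L) = 1170/(4.045e+05·0.00236) = 1.226.
Step 4 — Bandwidth: Δω = ω₀/Q = 3.3e+05 rad/s; BW = Δω/(2π) = 5.252e+04 Hz.

(a) f₀ = 6.437e+04 Hz  (b) Q = 1.226  (c) BW = 5.252e+04 Hz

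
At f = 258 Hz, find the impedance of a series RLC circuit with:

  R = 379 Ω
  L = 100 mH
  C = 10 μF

Step 1 — Angular frequency: ω = 2π·f = 2π·258 = 1621 rad/s.
Step 2 — Component impedances:
  R: Z = R = 379 Ω
  L: Z = jωL = j·1621·0.1 = 0 + j162.1 Ω
  C: Z = 1/(jωC) = -j/(ω·C) = 0 - j61.69 Ω
Step 3 — Series combination: Z_total = R + L + C = 379 + j100.4 Ω = 392.1∠14.8° Ω.

Z = 379 + j100.4 Ω = 392.1∠14.8° Ω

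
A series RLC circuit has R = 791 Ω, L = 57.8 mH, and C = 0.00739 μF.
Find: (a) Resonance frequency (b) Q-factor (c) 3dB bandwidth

Step 1 — Resonance: ω₀ = 1/√(LC) = 1/√(0.0578·7.39e-09) = 4.839e+04 rad/s.
Step 2 — f₀ = ω₀/(2π) = 7701 Hz.
Step 3 — Series Q: Q = ω₀L/R = 4.839e+04·0.0578/791 = 3.536.
Step 4 — Bandwidth: Δω = ω₀/Q = 1.369e+04 rad/s; BW = Δω/(2π) = 2178 Hz.

(a) f₀ = 7701 Hz  (b) Q = 3.536  (c) BW = 2178 Hz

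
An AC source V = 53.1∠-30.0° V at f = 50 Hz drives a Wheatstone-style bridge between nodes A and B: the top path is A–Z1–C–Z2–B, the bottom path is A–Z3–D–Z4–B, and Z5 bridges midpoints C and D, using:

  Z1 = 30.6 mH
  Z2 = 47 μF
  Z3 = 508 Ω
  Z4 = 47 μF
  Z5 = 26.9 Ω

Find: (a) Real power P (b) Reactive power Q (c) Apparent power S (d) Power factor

Step 1 — Angular frequency: ω = 2π·f = 2π·50 = 314.2 rad/s.
Step 2 — Component impedances:
  Z1: Z = jωL = j·314.2·0.0306 = 0 + j9.613 Ω
  Z2: Z = 1/(jωC) = -j/(ω·C) = 0 - j67.73 Ω
  Z3: Z = R = 508 Ω
  Z4: Z = 1/(jωC) = -j/(ω·C) = 0 - j67.73 Ω
  Z5: Z = R = 26.9 Ω
Step 3 — Bridge requires nodal analysis (the Z5 bridge couples midpoints C and D, so the two paths cannot be reduced to a simple series/parallel combination). Setting node B to ground and injecting 1 A at node A, the 3-node admittance system at A, C, D solves to V_A = Z_AB = 6.246 - j25.87 Ω = 26.62∠-76.4° Ω.
Step 4 — Source phasor: V = 53.1∠-30.0° V = 45.99 - j26.55 V.
Step 5 — Current: I = V / Z = 1.375 + j1.445 A = 1.995∠46.4° A.
Step 6 — Complex power: S = V·I* = 24.86 - j103 VA.
Step 7 — Real power: P = Re(S) = 24.86 W.
Step 8 — Reactive power: Q = Im(S) = -103 VAR.
Step 9 — Apparent power: |S| = 105.9 VA.
Step 10 — Power factor: PF = P/|S| = 0.2347 (leading).

(a) P = 24.86 W  (b) Q = -103 VAR  (c) S = 105.9 VA  (d) PF = 0.2347 (leading)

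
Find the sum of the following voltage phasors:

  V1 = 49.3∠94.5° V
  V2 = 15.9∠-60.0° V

Step 1 — Convert each phasor to rectangular form:
  V1 = 49.3·(cos(94.5°) + j·sin(94.5°)) = -3.868 + j49.15 V
  V2 = 15.9·(cos(-60.0°) + j·sin(-60.0°)) = 7.95 - j13.77 V
Step 2 — Sum components: V_total = 4.082 + j35.38 V.
Step 3 — Convert to polar: |V_total| = 35.61 V, ∠V_total = 83.4°.

V_total = 35.61∠83.4° V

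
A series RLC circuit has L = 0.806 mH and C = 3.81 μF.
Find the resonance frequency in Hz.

Step 1 — Resonance condition Im(Z)=0 gives ω₀ = 1/√(LC).
Step 2 — ω₀ = 1/√(0.000806·3.81e-06) = 1.805e+04 rad/s.
Step 3 — f₀ = ω₀/(2π) = 2872 Hz.

f₀ = 2872 Hz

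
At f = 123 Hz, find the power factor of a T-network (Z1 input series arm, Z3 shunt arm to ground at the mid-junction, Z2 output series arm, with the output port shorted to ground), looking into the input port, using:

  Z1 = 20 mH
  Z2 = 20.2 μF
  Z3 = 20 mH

Step 1 — Angular frequency: ω = 2π·f = 2π·123 = 772.8 rad/s.
Step 2 — Component impedances:
  Z1: Z = jωL = j·772.8·0.02 = 0 + j15.46 Ω
  Z2: Z = 1/(jωC) = -j/(ω·C) = 0 - j64.06 Ω
  Z3: Z = jωL = j·772.8·0.02 = 0 + j15.46 Ω
Step 3 — With the output port shorted to ground, the output series arm Z2 runs from the junction to ground; the shunt arm Z3 also runs from the junction to ground. They appear in parallel: Z3 || Z2 = 0 + j20.37 Ω.
Step 4 — Series with input arm Z1: Z_in = Z1 + (Z3 || Z2) = 0 + j35.83 Ω = 35.83∠90.0° Ω.
Step 5 — Power factor: PF = cos(φ) = Re(Z)/|Z| = 0/35.83 = 0.
Step 6 — Type: Im(Z) = 35.83 ⇒ lagging (phase φ = 90.0°).

PF = 0 (lagging, φ = 90.0°)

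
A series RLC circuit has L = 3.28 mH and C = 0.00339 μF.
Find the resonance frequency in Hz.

Step 1 — Resonance condition Im(Z)=0 gives ω₀ = 1/√(LC).
Step 2 — ω₀ = 1/√(0.00328·3.39e-09) = 2.999e+05 rad/s.
Step 3 — f₀ = ω₀/(2π) = 4.773e+04 Hz.

f₀ = 4.773e+04 Hz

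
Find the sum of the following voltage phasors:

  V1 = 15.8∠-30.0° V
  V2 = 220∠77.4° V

Step 1 — Convert each phasor to rectangular form:
  V1 = 15.8·(cos(-30.0°) + j·sin(-30.0°)) = 13.68 - j7.9 V
  V2 = 220·(cos(77.4°) + j·sin(77.4°)) = 47.99 + j214.7 V
Step 2 — Sum components: V_total = 61.67 + j206.8 V.
Step 3 — Convert to polar: |V_total| = 215.8 V, ∠V_total = 73.4°.

V_total = 215.8∠73.4° V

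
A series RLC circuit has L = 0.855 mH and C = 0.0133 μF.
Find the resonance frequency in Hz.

Step 1 — Resonance condition Im(Z)=0 gives ω₀ = 1/√(LC).
Step 2 — ω₀ = 1/√(0.000855·1.33e-08) = 2.965e+05 rad/s.
Step 3 — f₀ = ω₀/(2π) = 4.72e+04 Hz.

f₀ = 4.72e+04 Hz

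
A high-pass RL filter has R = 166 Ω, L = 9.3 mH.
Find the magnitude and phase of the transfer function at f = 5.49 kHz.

Step 1 — Angular frequency: ω = 2π·5490 = 3.449e+04 rad/s.
Step 2 — Transfer function: H(jω) = jωL/(R + jωL).
Step 3 — Numerator jωL = j·320.8; denominator R + jωL = 166 + j320.8.
Step 4 — H = 0.7888 + j0.4082.
Step 5 — Magnitude: |H| = 0.8881 (-1.0 dB); phase: φ = 27.4°.

|H| = 0.8881 (-1.0 dB), φ = 27.4°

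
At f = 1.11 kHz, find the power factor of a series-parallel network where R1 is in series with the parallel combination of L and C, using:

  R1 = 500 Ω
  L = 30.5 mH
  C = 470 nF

Step 1 — Angular frequency: ω = 2π·f = 2π·1110 = 6974 rad/s.
Step 2 — Component impedances:
  R1: Z = R = 500 Ω
  L: Z = jωL = j·6974·0.0305 = 0 + j212.7 Ω
  C: Z = 1/(jωC) = -j/(ω·C) = 0 - j305.1 Ω
Step 3 — Parallel branch: L || C = 1/(1/L + 1/C) = 0 + j702.7 Ω.
Step 4 — Series with R1: Z_total = R1 + (L || C) = 500 + j702.7 Ω = 862.4∠54.6° Ω.
Step 5 — Power factor: PF = cos(φ) = Re(Z)/|Z| = 500/862.4 = 0.5798.
Step 6 — Type: Im(Z) = 702.7 ⇒ lagging (phase φ = 54.6°).

PF = 0.5798 (lagging, φ = 54.6°)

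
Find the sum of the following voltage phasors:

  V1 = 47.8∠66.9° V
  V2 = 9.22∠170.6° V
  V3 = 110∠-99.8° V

Step 1 — Convert each phasor to rectangular form:
  V1 = 47.8·(cos(66.9°) + j·sin(66.9°)) = 18.75 + j43.97 V
  V2 = 9.22·(cos(170.6°) + j·sin(170.6°)) = -9.096 + j1.506 V
  V3 = 110·(cos(-99.8°) + j·sin(-99.8°)) = -18.72 - j108.4 V
Step 2 — Sum components: V_total = -9.066 - j62.92 V.
Step 3 — Convert to polar: |V_total| = 63.57 V, ∠V_total = -98.2°.

V_total = 63.57∠-98.2° V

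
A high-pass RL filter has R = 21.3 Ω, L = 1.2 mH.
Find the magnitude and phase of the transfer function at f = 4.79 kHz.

Step 1 — Angular frequency: ω = 2π·4790 = 3.01e+04 rad/s.
Step 2 — Transfer function: H(jω) = jωL/(R + jωL).
Step 3 — Numerator jωL = j·36.12; denominator R + jωL = 21.3 + j36.12.
Step 4 — H = 0.7419 + j0.4376.
Step 5 — Magnitude: |H| = 0.8614 (-1.3 dB); phase: φ = 30.5°.

|H| = 0.8614 (-1.3 dB), φ = 30.5°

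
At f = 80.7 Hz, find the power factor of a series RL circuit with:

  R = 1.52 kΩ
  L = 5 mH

Step 1 — Angular frequency: ω = 2π·f = 2π·80.7 = 507.1 rad/s.
Step 2 — Component impedances:
  R: Z = R = 1520 Ω
  L: Z = jωL = j·507.1·0.005 = 0 + j2.535 Ω
Step 3 — Series combination: Z_total = R + L = 1520 + j2.535 Ω = 1520∠0.1° Ω.
Step 4 — Power factor: PF = cos(φ) = Re(Z)/|Z| = 1520/1520 = 1.
Step 5 — Type: Im(Z) = 2.535 ⇒ lagging (phase φ = 0.1°).

PF = 1 (lagging, φ = 0.1°)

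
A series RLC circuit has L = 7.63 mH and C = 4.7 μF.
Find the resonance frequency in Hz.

Step 1 — Resonance condition Im(Z)=0 gives ω₀ = 1/√(LC).
Step 2 — ω₀ = 1/√(0.00763·4.7e-06) = 5281 rad/s.
Step 3 — f₀ = ω₀/(2π) = 840.4 Hz.

f₀ = 840.4 Hz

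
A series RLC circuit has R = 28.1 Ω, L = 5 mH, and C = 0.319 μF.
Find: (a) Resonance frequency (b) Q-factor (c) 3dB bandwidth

Step 1 — Resonance: ω₀ = 1/√(LC) = 1/√(0.005·3.19e-07) = 2.504e+04 rad/s.
Step 2 — f₀ = ω₀/(2π) = 3985 Hz.
Step 3 — Series Q: Q = ω₀L/R = 2.504e+04·0.005/28.1 = 4.455.
Step 4 — Bandwidth: Δω = ω₀/Q = 5620 rad/s; BW = Δω/(2π) = 894.5 Hz.

(a) f₀ = 3985 Hz  (b) Q = 4.455  (c) BW = 894.5 Hz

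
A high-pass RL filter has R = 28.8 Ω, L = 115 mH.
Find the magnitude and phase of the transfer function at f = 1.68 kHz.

Step 1 — Angular frequency: ω = 2π·1680 = 1.056e+04 rad/s.
Step 2 — Transfer function: H(jω) = jωL/(R + jωL).
Step 3 — Numerator jωL = j·1214; denominator R + jωL = 28.8 + j1214.
Step 4 — H = 0.9994 + j0.02371.
Step 5 — Magnitude: |H| = 0.9997 (-0.0 dB); phase: φ = 1.4°.

|H| = 0.9997 (-0.0 dB), φ = 1.4°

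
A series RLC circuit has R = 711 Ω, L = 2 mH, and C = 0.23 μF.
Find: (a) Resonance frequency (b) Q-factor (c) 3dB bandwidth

Step 1 — Resonance condition Im(Z)=0 gives ω₀ = 1/√(LC).
Step 2 — ω₀ = 1/√(0.002·2.3e-07) = 4.663e+04 rad/s.
Step 3 — f₀ = ω₀/(2π) = 7421 Hz.
Step 4 — Series Q: Q = ω₀L/R = 4.663e+04·0.002/711 = 0.1312.
Step 5 — 3dB bandwidth: Δω = ω₀/Q = 3.555e+05 rad/s; BW = Δω/(2π) = 5.658e+04 Hz.

(a) f₀ = 7421 Hz  (b) Q = 0.1312  (c) BW = 5.658e+04 Hz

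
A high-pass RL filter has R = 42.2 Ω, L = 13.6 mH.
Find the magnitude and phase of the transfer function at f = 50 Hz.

Step 1 — Angular frequency: ω = 2π·50 = 314.2 rad/s.
Step 2 — Transfer function: H(jω) = jωL/(R + jωL).
Step 3 — Numerator jωL = j·4.273; denominator R + jωL = 42.2 + j4.273.
Step 4 — H = 0.01015 + j0.1002.
Step 5 — Magnitude: |H| = 0.1007 (-19.9 dB); phase: φ = 84.2°.

|H| = 0.1007 (-19.9 dB), φ = 84.2°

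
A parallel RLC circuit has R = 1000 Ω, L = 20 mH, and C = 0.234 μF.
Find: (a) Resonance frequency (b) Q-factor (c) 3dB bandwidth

Step 1 — Resonance: ω₀ = 1/√(LC) = 1/√(0.02·2.34e-07) = 1.462e+04 rad/s.
Step 2 — f₀ = ω₀/(2π) = 2326 Hz.
Step 3 — Parallel Q: Q = R/(ω₀L) = 1000/(1.462e+04·0.02) = 3.421.
Step 4 — Bandwidth: Δω = ω₀/Q = 4274 rad/s; BW = Δω/(2π) = 680.1 Hz.

(a) f₀ = 2326 Hz  (b) Q = 3.421  (c) BW = 680.1 Hz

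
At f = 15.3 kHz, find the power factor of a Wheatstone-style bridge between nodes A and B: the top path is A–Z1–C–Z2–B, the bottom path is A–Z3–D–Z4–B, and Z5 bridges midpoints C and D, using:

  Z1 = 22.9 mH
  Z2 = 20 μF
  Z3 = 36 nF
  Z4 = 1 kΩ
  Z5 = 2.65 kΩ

Step 1 — Angular frequency: ω = 2π·f = 2π·1.53e+04 = 9.613e+04 rad/s.
Step 2 — Component impedances:
  Z1: Z = jωL = j·9.613e+04·0.0229 = 0 + j2201 Ω
  Z2: Z = 1/(jωC) = -j/(ω·C) = 0 - j0.5201 Ω
  Z3: Z = 1/(jωC) = -j/(ω·C) = 0 - j289 Ω
  Z4: Z = R = 1000 Ω
  Z5: Z = R = 2650 Ω
Step 3 — Bridge requires nodal analysis (the Z5 bridge couples midpoints C and D, so the two paths cannot be reduced to a simple series/parallel combination). Setting node B to ground and injecting 1 A at node A, the 3-node admittance system at A, C, D solves to V_A = Z_AB = 840.7 - j13.41 Ω = 840.8∠-0.9° Ω.
Step 4 — Power factor: PF = cos(φ) = Re(Z)/|Z| = 840.7/840.8 = 0.9999.
Step 5 — Type: Im(Z) = -13.41 ⇒ leading (phase φ = -0.9°).

PF = 0.9999 (leading, φ = -0.9°)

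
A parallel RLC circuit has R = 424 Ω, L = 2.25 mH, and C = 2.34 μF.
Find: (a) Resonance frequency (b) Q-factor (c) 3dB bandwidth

Step 1 — Resonance: ω₀ = 1/√(LC) = 1/√(0.00225·2.34e-06) = 1.378e+04 rad/s.
Step 2 — f₀ = ω₀/(2π) = 2193 Hz.
Step 3 — Parallel Q: Q = R/(ω₀L) = 424/(1.378e+04·0.00225) = 13.67.
Step 4 — Bandwidth: Δω = ω₀/Q = 1008 rad/s; BW = Δω/(2π) = 160.4 Hz.

(a) f₀ = 2193 Hz  (b) Q = 13.67  (c) BW = 160.4 Hz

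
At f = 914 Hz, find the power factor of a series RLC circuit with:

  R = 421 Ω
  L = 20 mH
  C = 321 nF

Step 1 — Angular frequency: ω = 2π·f = 2π·914 = 5743 rad/s.
Step 2 — Component impedances:
  R: Z = R = 421 Ω
  L: Z = jωL = j·5743·0.02 = 0 + j114.9 Ω
  C: Z = 1/(jωC) = -j/(ω·C) = 0 - j542.5 Ω
Step 3 — Series combination: Z_total = R + L + C = 421 - j427.6 Ω = 600.1∠-45.4° Ω.
Step 4 — Power factor: PF = cos(φ) = Re(Z)/|Z| = 421/600.07 = 0.7016.
Step 5 — Type: Im(Z) = -427.6 ⇒ leading (phase φ = -45.4°).

PF = 0.7016 (leading, φ = -45.4°)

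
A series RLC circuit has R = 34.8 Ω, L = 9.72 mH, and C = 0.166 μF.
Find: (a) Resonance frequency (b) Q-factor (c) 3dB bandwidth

Step 1 — Resonance: ω₀ = 1/√(LC) = 1/√(0.00972·1.66e-07) = 2.49e+04 rad/s.
Step 2 — f₀ = ω₀/(2π) = 3962 Hz.
Step 3 — Series Q: Q = ω₀L/R = 2.49e+04·0.00972/34.8 = 6.953.
Step 4 — Bandwidth: Δω = ω₀/Q = 3580 rad/s; BW = Δω/(2π) = 569.8 Hz.

(a) f₀ = 3962 Hz  (b) Q = 6.953  (c) BW = 569.8 Hz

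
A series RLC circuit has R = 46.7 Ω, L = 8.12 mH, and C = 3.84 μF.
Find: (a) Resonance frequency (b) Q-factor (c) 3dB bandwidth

Step 1 — Resonance: ω₀ = 1/√(LC) = 1/√(0.00812·3.84e-06) = 5663 rad/s.
Step 2 — f₀ = ω₀/(2π) = 901.3 Hz.
Step 3 — Series Q: Q = ω₀L/R = 5663·0.00812/46.7 = 0.9847.
Step 4 — Bandwidth: Δω = ω₀/Q = 5751 rad/s; BW = Δω/(2π) = 915.3 Hz.

(a) f₀ = 901.3 Hz  (b) Q = 0.9847  (c) BW = 915.3 Hz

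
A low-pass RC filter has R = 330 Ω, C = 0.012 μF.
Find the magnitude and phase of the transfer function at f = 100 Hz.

Step 1 — Angular frequency: ω = 2π·100 = 628.3 rad/s.
Step 2 — Transfer function: H(jω) = 1/(1 + jωRC).
Step 3 — Denominator: 1 + jωRC = 1 + j·628.3·330·1.2e-08 = 1 + j0.002488.
Step 4 — H = 1 - j0.002488.
Step 5 — Magnitude: |H| = 1 (-0.0 dB); phase: φ = -0.1°.

|H| = 1 (-0.0 dB), φ = -0.1°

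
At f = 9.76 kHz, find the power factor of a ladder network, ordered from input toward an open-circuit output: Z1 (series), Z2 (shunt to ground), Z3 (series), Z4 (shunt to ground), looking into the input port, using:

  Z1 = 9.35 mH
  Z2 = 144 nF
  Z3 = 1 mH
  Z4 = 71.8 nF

Step 1 — Angular frequency: ω = 2π·f = 2π·9760 = 6.132e+04 rad/s.
Step 2 — Component impedances:
  Z1: Z = jωL = j·6.132e+04·0.00935 = 0 + j573.4 Ω
  Z2: Z = 1/(jωC) = -j/(ω·C) = 0 - j113.2 Ω
  Z3: Z = jωL = j·6.132e+04·0.001 = 0 + j61.32 Ω
  Z4: Z = 1/(jωC) = -j/(ω·C) = 0 - j227.1 Ω
Step 3 — Ladder network (open output): work backward from the far end, alternating series and parallel combinations. Z_in = 0 + j506.1 Ω = 506.1∠90.0° Ω.
Step 4 — Power factor: PF = cos(φ) = Re(Z)/|Z| = 0/506.1 = 0.
Step 5 — Type: Im(Z) = 506.1 ⇒ lagging (phase φ = 90.0°).

PF = 0 (lagging, φ = 90.0°)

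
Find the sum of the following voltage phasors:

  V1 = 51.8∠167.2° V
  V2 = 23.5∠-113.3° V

Step 1 — Convert each phasor to rectangular form:
  V1 = 51.8·(cos(167.2°) + j·sin(167.2°)) = -50.51 + j11.48 V
  V2 = 23.5·(cos(-113.3°) + j·sin(-113.3°)) = -9.295 - j21.58 V
Step 2 — Sum components: V_total = -59.81 - j10.11 V.
Step 3 — Convert to polar: |V_total| = 60.66 V, ∠V_total = -170.4°.

V_total = 60.66∠-170.4° V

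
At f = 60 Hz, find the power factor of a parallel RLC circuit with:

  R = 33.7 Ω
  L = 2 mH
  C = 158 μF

Step 1 — Angular frequency: ω = 2π·f = 2π·60 = 377 rad/s.
Step 2 — Component impedances:
  R: Z = R = 33.7 Ω
  L: Z = jωL = j·377·0.002 = 0 + j0.754 Ω
  C: Z = 1/(jωC) = -j/(ω·C) = 0 - j16.79 Ω
Step 3 — Parallel combination: 1/Z_total = 1/R + 1/L + 1/C; Z_total = 0.01848 + j0.789 Ω = 0.7892∠88.7° Ω.
Step 4 — Power factor: PF = cos(φ) = Re(Z)/|Z| = 0.01848/0.7892 = 0.02342.
Step 5 — Type: Im(Z) = 0.789 ⇒ lagging (phase φ = 88.7°).

PF = 0.02342 (lagging, φ = 88.7°)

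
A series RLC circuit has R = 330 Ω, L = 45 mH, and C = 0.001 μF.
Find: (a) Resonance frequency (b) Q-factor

Step 1 — Resonance condition Im(Z)=0 gives ω₀ = 1/√(LC).
Step 2 — ω₀ = 1/√(0.045·1e-09) = 1.491e+05 rad/s.
Step 3 — f₀ = ω₀/(2π) = 2.373e+04 Hz.
Step 4 — Series Q: Q = ω₀L/R = 1.491e+05·0.045/330 = 20.33.

(a) f₀ = 2.373e+04 Hz  (b) Q = 20.33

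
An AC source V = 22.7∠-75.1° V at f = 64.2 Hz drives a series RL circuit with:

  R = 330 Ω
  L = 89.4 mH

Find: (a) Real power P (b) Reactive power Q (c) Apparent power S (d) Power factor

Step 1 — Angular frequency: ω = 2π·f = 2π·64.2 = 403.4 rad/s.
Step 2 — Component impedances:
  R: Z = R = 330 Ω
  L: Z = jωL = j·403.4·0.0894 = 0 + j36.06 Ω
Step 3 — Series combination: Z_total = R + L = 330 + j36.06 Ω = 332∠6.2° Ω.
Step 4 — Source phasor: V = 22.7∠-75.1° V = 5.837 - j21.94 V.
Step 5 — Current: I = V / Z = 0.0103 - j0.0676 A = 0.06838∠-81.3° A.
Step 6 — Complex power: S = V·I* = 1.543 + j0.1686 VA.
Step 7 — Real power: P = Re(S) = 1.543 W.
Step 8 — Reactive power: Q = Im(S) = 0.1686 VAR.
Step 9 — Apparent power: |S| = 1.552 VA.
Step 10 — Power factor: PF = P/|S| = 0.9941 (lagging).

(a) P = 1.543 W  (b) Q = 0.1686 VAR  (c) S = 1.552 VA  (d) PF = 0.9941 (lagging)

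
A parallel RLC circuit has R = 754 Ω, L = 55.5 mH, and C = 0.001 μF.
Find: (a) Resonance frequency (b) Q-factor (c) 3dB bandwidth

Step 1 — Resonance: ω₀ = 1/√(LC) = 1/√(0.0555·1e-09) = 1.342e+05 rad/s.
Step 2 — f₀ = ω₀/(2π) = 2.136e+04 Hz.
Step 3 — Parallel Q: Q = R/(ω₀L) = 754/(1.342e+05·0.0555) = 0.1012.
Step 4 — Bandwidth: Δω = ω₀/Q = 1.326e+06 rad/s; BW = Δω/(2π) = 2.111e+05 Hz.

(a) f₀ = 2.136e+04 Hz  (b) Q = 0.1012  (c) BW = 2.111e+05 Hz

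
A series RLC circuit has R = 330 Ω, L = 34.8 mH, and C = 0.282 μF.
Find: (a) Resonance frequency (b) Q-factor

Step 1 — Resonance condition Im(Z)=0 gives ω₀ = 1/√(LC).
Step 2 — ω₀ = 1/√(0.0348·2.82e-07) = 1.009e+04 rad/s.
Step 3 — f₀ = ω₀/(2π) = 1607 Hz.
Step 4 — Series Q: Q = ω₀L/R = 1.009e+04·0.0348/330 = 1.065.

(a) f₀ = 1607 Hz  (b) Q = 1.065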